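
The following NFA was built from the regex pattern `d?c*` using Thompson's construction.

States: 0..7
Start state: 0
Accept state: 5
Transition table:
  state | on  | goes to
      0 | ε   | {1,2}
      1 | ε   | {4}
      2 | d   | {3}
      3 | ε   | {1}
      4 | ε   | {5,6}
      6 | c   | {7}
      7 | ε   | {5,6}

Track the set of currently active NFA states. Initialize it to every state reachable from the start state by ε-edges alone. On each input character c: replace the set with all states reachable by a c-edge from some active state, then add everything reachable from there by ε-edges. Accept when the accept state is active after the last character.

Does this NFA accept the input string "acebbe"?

Answer: REJECT

Derivation:
initial (ε-close {0}): {0,1,2,4,5,6}
'a' @ 1: {}  — no active states
rest 'cebbe' ignored (set empty)
end set {} — state 5 not in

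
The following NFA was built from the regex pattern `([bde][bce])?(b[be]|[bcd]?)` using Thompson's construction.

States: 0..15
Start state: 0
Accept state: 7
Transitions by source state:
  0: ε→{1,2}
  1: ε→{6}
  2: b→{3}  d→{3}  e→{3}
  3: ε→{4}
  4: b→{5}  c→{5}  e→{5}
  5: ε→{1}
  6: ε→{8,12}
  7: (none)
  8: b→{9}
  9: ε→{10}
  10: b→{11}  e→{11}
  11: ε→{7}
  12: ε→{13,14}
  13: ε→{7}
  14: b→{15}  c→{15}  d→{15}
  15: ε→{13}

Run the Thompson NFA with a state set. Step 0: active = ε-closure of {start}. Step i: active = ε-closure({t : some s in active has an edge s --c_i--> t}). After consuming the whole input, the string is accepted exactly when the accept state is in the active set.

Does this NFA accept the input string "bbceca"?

start: ε-closure({0}) = {0,1,2,6,7,8,12,13,14}
'b' @ 1: {3,4,7,9,10,13,15}  [accepting]
'b' @ 2: {1,5,6,7,8,11,12,13,14}  [accepting]
'c' @ 3: {7,13,15}  [accepting]
'e' @ 4: {}  — state set empty
rest 'ca' ignored (set empty)
final: {}; accept 7 not in set

Answer: REJECT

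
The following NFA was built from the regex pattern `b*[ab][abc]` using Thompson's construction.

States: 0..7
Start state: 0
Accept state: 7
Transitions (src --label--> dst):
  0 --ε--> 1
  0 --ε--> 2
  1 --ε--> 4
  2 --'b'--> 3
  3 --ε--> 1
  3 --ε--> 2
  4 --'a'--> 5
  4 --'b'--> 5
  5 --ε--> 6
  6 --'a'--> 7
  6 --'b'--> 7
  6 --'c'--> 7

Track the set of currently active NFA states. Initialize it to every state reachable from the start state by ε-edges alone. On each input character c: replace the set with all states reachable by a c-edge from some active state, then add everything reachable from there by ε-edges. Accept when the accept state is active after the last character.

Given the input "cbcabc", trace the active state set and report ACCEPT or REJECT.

Answer: REJECT

Derivation:
initial (ε-close {0}): {0,1,2,4}
'c' @ 1: {}  — dead — no transitions
rest 'bcabc' ignored (set empty)
after full input: {}  (accept=7 not in)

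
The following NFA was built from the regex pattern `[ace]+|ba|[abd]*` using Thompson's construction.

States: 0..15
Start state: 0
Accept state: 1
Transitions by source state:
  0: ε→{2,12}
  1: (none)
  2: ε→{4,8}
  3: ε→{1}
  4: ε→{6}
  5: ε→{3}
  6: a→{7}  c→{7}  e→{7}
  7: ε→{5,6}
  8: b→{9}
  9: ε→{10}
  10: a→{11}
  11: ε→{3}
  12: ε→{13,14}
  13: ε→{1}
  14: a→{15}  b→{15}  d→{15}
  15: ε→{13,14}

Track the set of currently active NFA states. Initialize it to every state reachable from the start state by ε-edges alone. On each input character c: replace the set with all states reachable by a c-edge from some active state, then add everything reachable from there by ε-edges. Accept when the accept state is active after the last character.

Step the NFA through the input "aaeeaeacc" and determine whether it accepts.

Answer: ACCEPT

Steps:
S₀ = ε-closure({0}) = {0,1,2,4,6,8,12,13,14}
'a' @ 1: {1,3,5,6,7,13,14,15}  ✓accept
'a' @ 2: {1,3,5,6,7,13,14,15}  ✓accept
'e' @ 3: {1,3,5,6,7}  ✓accept
'e' @ 4: {1,3,5,6,7}  ✓accept
'a' @ 5: {1,3,5,6,7}  ✓accept
'e' @ 6: {1,3,5,6,7}  ✓accept
'a' @ 7: {1,3,5,6,7}  ✓accept
'c' @ 8: {1,3,5,6,7}  ✓accept
'c' @ 9: {1,3,5,6,7}  ✓accept
final: {1,3,5,6,7}; accept 1 in set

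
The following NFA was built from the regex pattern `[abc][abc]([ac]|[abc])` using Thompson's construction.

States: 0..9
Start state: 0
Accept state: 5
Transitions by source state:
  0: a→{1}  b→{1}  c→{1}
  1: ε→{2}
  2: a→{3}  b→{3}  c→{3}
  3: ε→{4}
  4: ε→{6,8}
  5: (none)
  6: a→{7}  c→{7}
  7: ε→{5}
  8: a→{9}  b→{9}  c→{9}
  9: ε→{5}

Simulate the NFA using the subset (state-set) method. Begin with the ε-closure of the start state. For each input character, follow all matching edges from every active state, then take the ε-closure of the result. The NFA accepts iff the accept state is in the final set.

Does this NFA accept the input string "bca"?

S₀ = ε-closure({0}) = {0}
'b' @ 1: {1,2}
'c' @ 2: {3,4,6,8}
'a' @ 3: {5,7,9}  ✓accept
end set {5,7,9} — state 5 in

Answer: ACCEPT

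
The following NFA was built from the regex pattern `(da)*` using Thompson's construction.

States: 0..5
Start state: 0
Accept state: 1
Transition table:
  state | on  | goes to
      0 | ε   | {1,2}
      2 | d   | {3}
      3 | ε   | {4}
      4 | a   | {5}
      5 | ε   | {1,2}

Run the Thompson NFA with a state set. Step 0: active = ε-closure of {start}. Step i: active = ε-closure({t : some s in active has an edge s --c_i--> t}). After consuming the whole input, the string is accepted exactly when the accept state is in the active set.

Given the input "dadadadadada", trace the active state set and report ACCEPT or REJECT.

S₀ = ε-closure({0}) = {0,1,2}
'd' @ 1: {3,4}
'a' @ 2: {1,2,5}  [accepting]
'd' @ 3: {3,4}
'a' @ 4: {1,2,5}  [accepting]
'd' @ 5: {3,4}
'a' @ 6: {1,2,5}  [accepting]
'd' @ 7: {3,4}
'a' @ 8: {1,2,5}  [accepting]
'd' @ 9: {3,4}
'a' @ 10: {1,2,5}  [accepting]
'd' @ 11: {3,4}
'a' @ 12: {1,2,5}  [accepting]
after full input: {1,2,5}  (accept=1 in)

Answer: ACCEPT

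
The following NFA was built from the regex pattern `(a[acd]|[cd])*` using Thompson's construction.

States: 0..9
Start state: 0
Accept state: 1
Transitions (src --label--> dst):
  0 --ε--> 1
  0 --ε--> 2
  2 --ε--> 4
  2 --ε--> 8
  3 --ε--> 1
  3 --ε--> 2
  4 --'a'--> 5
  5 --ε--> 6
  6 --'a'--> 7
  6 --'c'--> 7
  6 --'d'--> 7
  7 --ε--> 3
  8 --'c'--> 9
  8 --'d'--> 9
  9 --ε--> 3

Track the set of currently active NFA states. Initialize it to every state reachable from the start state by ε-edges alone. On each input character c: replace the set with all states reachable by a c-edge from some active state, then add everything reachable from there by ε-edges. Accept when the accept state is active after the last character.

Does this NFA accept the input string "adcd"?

initial (ε-close {0}): {0,1,2,4,8}
'a' @ 1: {5,6}
'd' @ 2: {1,2,3,4,7,8}  (accept∈set)
'c' @ 3: {1,2,3,4,8,9}  (accept∈set)
'd' @ 4: {1,2,3,4,8,9}  (accept∈set)
final: {1,2,3,4,8,9}; accept 1 in set

Answer: ACCEPT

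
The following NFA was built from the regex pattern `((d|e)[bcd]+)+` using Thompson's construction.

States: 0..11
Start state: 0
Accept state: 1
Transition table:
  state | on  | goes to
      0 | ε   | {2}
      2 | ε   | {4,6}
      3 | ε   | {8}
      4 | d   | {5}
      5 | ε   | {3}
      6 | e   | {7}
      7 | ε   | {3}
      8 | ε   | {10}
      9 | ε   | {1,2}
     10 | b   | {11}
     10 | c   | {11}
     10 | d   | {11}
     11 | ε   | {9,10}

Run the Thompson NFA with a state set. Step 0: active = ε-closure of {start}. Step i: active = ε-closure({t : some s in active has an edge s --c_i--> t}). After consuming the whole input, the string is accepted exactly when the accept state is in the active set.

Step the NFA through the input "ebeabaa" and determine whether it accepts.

Answer: REJECT

Derivation:
initial (ε-close {0}): {0,2,4,6}
'e' @ 1: {3,7,8,10}
'b' @ 2: {1,2,4,6,9,10,11}  [accepting]
'e' @ 3: {3,7,8,10}
'a' @ 4: {}  — no active states
rest 'baa' ignored (set empty)
final: {}; accept 1 not in set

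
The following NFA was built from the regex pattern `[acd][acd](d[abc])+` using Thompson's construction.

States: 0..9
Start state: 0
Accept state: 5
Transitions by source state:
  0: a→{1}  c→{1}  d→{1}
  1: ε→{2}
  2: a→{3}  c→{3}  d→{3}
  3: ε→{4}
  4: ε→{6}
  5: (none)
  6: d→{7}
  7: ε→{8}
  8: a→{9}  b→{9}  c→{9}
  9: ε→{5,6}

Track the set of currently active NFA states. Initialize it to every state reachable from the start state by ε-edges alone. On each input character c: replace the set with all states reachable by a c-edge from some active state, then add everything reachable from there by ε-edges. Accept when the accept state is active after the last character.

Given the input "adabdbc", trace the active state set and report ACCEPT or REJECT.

Answer: REJECT

Derivation:
S₀ = ε-closure({0}) = {0}
'a' @ 1: {1,2}
'd' @ 2: {3,4,6}
'a' @ 3: {}  — no active states
rest 'bdbc' ignored (set empty)
end set {} — state 5 not in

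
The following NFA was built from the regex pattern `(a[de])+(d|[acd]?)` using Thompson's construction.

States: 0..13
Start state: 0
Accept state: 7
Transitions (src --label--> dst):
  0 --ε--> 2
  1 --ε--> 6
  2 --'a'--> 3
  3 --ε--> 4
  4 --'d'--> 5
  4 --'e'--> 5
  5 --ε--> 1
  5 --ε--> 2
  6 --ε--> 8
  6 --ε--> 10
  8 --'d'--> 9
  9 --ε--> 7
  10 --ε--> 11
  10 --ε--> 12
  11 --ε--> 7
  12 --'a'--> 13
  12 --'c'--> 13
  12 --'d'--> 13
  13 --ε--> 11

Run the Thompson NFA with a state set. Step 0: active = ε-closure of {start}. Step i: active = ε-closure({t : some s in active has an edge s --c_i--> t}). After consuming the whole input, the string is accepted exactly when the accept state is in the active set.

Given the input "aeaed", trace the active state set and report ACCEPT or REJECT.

Answer: ACCEPT

Derivation:
initial (ε-close {0}): {0,2}
'a' @ 1: {3,4}
'e' @ 2: {1,2,5,6,7,8,10,11,12}  [accepting]
'a' @ 3: {3,4,7,11,13}  [accepting]
'e' @ 4: {1,2,5,6,7,8,10,11,12}  [accepting]
'd' @ 5: {7,9,11,13}  [accepting]
end set {7,9,11,13} — state 7 in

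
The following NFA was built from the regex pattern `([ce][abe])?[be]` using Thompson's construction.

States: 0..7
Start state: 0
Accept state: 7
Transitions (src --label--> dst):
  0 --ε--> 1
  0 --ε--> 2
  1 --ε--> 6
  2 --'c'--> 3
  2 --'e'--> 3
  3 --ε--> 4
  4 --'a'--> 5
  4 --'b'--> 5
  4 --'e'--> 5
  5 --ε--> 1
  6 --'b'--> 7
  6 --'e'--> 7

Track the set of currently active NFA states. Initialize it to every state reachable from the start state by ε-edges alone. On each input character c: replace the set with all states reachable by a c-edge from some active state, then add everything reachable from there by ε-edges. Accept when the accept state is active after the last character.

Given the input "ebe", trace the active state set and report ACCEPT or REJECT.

Answer: ACCEPT

Trace:
start: ε-closure({0}) = {0,1,2,6}
'e' @ 1: {3,4,7}  ✓accept
'b' @ 2: {1,5,6}
'e' @ 3: {7}  ✓accept
final: {7}; accept 7 in set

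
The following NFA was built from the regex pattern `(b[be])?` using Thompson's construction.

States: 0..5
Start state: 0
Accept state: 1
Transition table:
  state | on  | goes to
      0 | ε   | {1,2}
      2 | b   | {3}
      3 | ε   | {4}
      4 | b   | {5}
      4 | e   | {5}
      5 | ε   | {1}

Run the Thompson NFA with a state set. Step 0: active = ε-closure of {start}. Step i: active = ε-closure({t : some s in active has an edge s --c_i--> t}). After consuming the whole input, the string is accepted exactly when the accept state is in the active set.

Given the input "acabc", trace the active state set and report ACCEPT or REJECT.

Answer: REJECT

Steps:
S₀ = ε-closure({0}) = {0,1,2}
'a' @ 1: {}  — dead — no transitions
rest 'cabc' ignored (set empty)
after full input: {}  (accept=1 not in)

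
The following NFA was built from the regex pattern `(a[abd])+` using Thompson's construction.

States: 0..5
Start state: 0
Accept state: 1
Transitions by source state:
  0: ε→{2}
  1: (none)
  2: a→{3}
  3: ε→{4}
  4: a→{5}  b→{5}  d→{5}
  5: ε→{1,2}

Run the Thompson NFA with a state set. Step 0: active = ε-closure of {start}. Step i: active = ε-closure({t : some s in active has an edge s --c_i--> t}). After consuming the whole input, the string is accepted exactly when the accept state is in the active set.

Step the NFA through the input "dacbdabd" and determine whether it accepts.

Answer: REJECT

Derivation:
S₀ = ε-closure({0}) = {0,2}
'd' @ 1: {}  — dead — no transitions
rest 'acbdabd' ignored (set empty)
final: {}; accept 1 not in set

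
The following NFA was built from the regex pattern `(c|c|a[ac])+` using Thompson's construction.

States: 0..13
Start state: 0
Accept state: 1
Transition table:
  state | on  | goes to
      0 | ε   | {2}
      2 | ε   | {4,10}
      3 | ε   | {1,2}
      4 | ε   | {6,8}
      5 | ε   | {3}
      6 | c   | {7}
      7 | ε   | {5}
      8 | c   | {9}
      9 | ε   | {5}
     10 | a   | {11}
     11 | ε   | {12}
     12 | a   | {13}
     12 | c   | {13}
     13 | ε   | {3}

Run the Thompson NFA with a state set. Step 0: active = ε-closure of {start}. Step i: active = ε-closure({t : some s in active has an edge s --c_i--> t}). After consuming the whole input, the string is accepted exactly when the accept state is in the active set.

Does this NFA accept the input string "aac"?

Answer: ACCEPT

Derivation:
start: ε-closure({0}) = {0,2,4,6,8,10}
'a' @ 1: {11,12}
'a' @ 2: {1,2,3,4,6,8,10,13}  (accept∈set)
'c' @ 3: {1,2,3,4,5,6,7,8,9,10}  (accept∈set)
final: {1,2,3,4,5,6,7,8,9,10}; accept 1 in set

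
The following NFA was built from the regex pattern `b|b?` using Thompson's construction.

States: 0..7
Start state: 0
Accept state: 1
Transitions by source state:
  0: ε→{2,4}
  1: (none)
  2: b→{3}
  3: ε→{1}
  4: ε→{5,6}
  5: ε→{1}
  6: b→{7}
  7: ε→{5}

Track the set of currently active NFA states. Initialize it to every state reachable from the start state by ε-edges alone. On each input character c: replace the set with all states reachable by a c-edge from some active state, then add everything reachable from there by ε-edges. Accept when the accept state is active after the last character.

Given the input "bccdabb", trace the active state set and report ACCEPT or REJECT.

Answer: REJECT

Steps:
initial (ε-close {0}): {0,1,2,4,5,6}
'b' @ 1: {1,3,5,7}  [accepting]
'c' @ 2: {}  — no active states
rest 'cdabb' ignored (set empty)
final: {}; accept 1 not in set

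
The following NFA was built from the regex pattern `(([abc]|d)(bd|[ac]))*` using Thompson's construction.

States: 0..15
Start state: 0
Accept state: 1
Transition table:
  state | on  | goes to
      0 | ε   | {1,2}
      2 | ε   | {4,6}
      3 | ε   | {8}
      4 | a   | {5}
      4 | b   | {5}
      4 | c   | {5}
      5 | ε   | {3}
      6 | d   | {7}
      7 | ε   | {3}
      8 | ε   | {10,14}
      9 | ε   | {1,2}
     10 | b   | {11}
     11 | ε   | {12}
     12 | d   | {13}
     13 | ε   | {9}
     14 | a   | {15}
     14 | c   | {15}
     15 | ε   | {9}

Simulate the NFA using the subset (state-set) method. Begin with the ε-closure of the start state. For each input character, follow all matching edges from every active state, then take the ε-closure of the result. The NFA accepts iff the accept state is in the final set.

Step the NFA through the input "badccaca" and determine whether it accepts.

Answer: ACCEPT

Trace:
S₀ = ε-closure({0}) = {0,1,2,4,6}
'b' @ 1: {3,5,8,10,14}
'a' @ 2: {1,2,4,6,9,15}  ✓accept
'd' @ 3: {3,7,8,10,14}
'c' @ 4: {1,2,4,6,9,15}  ✓accept
'c' @ 5: {3,5,8,10,14}
'a' @ 6: {1,2,4,6,9,15}  ✓accept
'c' @ 7: {3,5,8,10,14}
'a' @ 8: {1,2,4,6,9,15}  ✓accept
final: {1,2,4,6,9,15}; accept 1 in set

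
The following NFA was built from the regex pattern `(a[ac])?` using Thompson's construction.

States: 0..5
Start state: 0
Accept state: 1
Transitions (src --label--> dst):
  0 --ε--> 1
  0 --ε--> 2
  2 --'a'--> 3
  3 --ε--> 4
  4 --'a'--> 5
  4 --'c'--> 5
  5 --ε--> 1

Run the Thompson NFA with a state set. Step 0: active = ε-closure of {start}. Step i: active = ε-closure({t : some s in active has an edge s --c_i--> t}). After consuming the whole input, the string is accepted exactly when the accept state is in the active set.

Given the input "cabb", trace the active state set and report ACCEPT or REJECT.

Answer: REJECT

Trace:
start: ε-closure({0}) = {0,1,2}
'c' @ 1: {}  — dead — no transitions
rest 'abb' ignored (set empty)
end set {} — state 1 not in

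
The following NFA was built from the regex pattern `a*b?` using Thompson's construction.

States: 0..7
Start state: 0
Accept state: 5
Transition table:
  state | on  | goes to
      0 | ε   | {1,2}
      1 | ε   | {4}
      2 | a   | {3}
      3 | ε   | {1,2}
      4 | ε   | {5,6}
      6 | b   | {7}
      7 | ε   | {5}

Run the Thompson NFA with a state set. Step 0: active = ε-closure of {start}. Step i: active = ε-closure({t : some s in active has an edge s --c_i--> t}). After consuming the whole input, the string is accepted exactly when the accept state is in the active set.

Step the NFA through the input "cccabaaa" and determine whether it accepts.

initial (ε-close {0}): {0,1,2,4,5,6}
'c' @ 1: {}  — state set empty
rest 'ccabaaa' ignored (set empty)
end set {} — state 5 not in

Answer: REJECT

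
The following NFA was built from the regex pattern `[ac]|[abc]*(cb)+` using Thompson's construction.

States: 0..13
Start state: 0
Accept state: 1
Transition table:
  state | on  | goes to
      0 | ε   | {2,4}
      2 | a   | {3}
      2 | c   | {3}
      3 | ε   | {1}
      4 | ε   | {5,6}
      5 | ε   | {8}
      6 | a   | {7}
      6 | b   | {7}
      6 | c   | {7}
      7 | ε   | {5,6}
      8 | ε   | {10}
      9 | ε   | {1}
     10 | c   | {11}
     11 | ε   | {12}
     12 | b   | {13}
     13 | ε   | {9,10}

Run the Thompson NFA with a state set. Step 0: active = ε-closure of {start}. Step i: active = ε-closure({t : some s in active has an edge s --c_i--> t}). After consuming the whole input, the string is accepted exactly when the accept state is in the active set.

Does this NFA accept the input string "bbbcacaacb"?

S₀ = ε-closure({0}) = {0,2,4,5,6,8,10}
'b' @ 1: {5,6,7,8,10}
'b' @ 2: {5,6,7,8,10}
'b' @ 3: {5,6,7,8,10}
'c' @ 4: {5,6,7,8,10,11,12}
'a' @ 5: {5,6,7,8,10}
'c' @ 6: {5,6,7,8,10,11,12}
'a' @ 7: {5,6,7,8,10}
'a' @ 8: {5,6,7,8,10}
'c' @ 9: {5,6,7,8,10,11,12}
'b' @ 10: {1,5,6,7,8,9,10,13}  (accept∈set)
end set {1,5,6,7,8,9,10,13} — state 1 in

Answer: ACCEPT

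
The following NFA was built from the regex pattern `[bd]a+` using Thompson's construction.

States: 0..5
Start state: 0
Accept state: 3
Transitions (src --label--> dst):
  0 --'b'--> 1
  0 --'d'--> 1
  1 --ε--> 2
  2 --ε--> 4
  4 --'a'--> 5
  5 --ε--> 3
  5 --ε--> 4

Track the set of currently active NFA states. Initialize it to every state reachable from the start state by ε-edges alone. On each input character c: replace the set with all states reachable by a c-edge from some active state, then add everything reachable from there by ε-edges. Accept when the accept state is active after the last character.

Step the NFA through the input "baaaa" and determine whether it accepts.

Answer: ACCEPT

Steps:
S₀ = ε-closure({0}) = {0}
'b' @ 1: {1,2,4}
'a' @ 2: {3,4,5}  ✓accept
'a' @ 3: {3,4,5}  ✓accept
'a' @ 4: {3,4,5}  ✓accept
'a' @ 5: {3,4,5}  ✓accept
after full input: {3,4,5}  (accept=3 in)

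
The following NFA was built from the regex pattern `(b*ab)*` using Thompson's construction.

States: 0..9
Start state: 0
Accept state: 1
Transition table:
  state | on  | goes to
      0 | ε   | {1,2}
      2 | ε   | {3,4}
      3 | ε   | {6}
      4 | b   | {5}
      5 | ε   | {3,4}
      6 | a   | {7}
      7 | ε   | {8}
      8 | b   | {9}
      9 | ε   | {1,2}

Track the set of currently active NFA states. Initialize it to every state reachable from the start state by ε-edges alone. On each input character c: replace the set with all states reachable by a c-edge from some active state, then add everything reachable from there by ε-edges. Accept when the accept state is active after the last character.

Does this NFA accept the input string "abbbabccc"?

S₀ = ε-closure({0}) = {0,1,2,3,4,6}
'a' @ 1: {7,8}
'b' @ 2: {1,2,3,4,6,9}  (accept∈set)
'b' @ 3: {3,4,5,6}
'b' @ 4: {3,4,5,6}
'a' @ 5: {7,8}
'b' @ 6: {1,2,3,4,6,9}  (accept∈set)
'c' @ 7: {}  — no active states
rest 'cc' ignored (set empty)
end set {} — state 1 not in

Answer: REJECT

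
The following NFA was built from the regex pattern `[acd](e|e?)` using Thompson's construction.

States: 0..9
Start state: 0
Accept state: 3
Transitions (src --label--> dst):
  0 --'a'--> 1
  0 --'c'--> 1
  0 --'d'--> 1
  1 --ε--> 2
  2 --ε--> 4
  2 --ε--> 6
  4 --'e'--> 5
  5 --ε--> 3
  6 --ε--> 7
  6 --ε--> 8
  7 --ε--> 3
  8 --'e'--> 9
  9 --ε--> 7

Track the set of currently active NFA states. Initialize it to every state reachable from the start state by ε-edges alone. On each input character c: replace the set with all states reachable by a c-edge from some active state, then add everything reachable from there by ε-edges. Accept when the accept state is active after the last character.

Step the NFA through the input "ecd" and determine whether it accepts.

Answer: REJECT

Derivation:
initial (ε-close {0}): {0}
'e' @ 1: {}  — no active states
rest 'cd' ignored (set empty)
end set {} — state 3 not in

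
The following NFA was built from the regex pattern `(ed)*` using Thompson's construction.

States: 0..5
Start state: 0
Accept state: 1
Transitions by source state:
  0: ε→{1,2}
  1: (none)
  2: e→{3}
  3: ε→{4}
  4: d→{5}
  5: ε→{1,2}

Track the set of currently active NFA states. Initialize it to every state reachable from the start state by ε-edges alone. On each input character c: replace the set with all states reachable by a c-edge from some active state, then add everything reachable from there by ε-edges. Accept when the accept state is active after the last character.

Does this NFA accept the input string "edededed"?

initial (ε-close {0}): {0,1,2}
'e' @ 1: {3,4}
'd' @ 2: {1,2,5}  (accept∈set)
'e' @ 3: {3,4}
'd' @ 4: {1,2,5}  (accept∈set)
'e' @ 5: {3,4}
'd' @ 6: {1,2,5}  (accept∈set)
'e' @ 7: {3,4}
'd' @ 8: {1,2,5}  (accept∈set)
final: {1,2,5}; accept 1 in set

Answer: ACCEPT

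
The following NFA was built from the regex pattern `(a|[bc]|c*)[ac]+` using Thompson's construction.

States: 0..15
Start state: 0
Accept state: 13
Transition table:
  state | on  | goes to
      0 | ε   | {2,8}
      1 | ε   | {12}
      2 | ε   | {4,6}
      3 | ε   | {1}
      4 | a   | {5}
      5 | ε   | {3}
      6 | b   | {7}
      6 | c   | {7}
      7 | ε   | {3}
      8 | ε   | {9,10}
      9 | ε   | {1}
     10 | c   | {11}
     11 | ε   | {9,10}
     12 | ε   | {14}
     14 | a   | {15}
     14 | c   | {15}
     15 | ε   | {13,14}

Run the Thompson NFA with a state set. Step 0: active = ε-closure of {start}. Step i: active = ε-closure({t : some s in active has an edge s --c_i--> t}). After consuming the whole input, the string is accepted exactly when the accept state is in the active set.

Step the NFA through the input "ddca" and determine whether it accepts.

initial (ε-close {0}): {0,1,2,4,6,8,9,10,12,14}
'd' @ 1: {}  — dead — no transitions
rest 'dca' ignored (set empty)
after full input: {}  (accept=13 not in)

Answer: REJECT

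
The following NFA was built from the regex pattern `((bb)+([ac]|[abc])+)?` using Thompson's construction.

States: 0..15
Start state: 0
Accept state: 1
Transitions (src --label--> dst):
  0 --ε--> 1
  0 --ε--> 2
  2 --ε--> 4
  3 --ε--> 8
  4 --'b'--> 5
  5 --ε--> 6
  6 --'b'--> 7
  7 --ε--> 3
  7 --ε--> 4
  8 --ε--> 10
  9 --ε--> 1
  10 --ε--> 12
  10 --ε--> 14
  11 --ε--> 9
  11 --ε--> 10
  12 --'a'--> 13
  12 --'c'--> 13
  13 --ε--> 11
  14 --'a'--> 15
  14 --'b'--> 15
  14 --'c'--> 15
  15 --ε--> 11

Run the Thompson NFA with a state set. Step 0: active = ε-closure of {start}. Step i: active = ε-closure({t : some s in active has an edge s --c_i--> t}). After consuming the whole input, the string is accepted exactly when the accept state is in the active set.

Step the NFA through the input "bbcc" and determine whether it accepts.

Answer: ACCEPT

Steps:
initial (ε-close {0}): {0,1,2,4}
'b' @ 1: {5,6}
'b' @ 2: {3,4,7,8,10,12,14}
'c' @ 3: {1,9,10,11,12,13,14,15}  ✓accept
'c' @ 4: {1,9,10,11,12,13,14,15}  ✓accept
end set {1,9,10,11,12,13,14,15} — state 1 in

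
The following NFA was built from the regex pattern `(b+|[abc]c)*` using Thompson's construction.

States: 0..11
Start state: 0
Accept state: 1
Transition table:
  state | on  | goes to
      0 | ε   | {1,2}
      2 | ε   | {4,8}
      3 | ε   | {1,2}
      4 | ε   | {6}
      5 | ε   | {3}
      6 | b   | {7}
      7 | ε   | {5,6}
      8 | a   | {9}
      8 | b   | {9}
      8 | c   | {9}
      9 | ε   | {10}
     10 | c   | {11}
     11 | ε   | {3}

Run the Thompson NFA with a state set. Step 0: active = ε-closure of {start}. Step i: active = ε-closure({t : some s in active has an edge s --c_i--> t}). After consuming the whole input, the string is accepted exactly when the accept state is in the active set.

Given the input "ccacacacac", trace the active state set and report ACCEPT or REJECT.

S₀ = ε-closure({0}) = {0,1,2,4,6,8}
'c' @ 1: {9,10}
'c' @ 2: {1,2,3,4,6,8,11}  [accepting]
'a' @ 3: {9,10}
'c' @ 4: {1,2,3,4,6,8,11}  [accepting]
'a' @ 5: {9,10}
'c' @ 6: {1,2,3,4,6,8,11}  [accepting]
'a' @ 7: {9,10}
'c' @ 8: {1,2,3,4,6,8,11}  [accepting]
'a' @ 9: {9,10}
'c' @ 10: {1,2,3,4,6,8,11}  [accepting]
after full input: {1,2,3,4,6,8,11}  (accept=1 in)

Answer: ACCEPT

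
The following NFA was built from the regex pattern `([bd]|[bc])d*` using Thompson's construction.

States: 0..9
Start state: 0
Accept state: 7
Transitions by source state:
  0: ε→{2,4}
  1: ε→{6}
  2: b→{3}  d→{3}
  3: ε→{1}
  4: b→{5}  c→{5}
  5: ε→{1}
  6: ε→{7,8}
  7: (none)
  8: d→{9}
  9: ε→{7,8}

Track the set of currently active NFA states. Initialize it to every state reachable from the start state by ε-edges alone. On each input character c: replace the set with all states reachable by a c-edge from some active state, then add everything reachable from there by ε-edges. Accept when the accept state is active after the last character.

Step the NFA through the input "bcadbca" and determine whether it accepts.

Answer: REJECT

Derivation:
S₀ = ε-closure({0}) = {0,2,4}
'b' @ 1: {1,3,5,6,7,8}  ✓accept
'c' @ 2: {}  — state set empty
rest 'adbca' ignored (set empty)
end set {} — state 7 not in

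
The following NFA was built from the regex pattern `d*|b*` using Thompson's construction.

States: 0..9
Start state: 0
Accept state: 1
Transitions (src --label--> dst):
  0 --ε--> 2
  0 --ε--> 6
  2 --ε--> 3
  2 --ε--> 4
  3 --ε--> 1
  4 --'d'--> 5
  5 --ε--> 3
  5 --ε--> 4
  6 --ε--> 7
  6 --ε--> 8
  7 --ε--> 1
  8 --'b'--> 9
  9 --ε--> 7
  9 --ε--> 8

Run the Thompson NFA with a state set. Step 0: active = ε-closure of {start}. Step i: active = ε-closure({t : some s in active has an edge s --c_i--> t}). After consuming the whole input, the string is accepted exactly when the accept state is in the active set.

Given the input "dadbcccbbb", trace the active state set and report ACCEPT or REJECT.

Answer: REJECT

Steps:
S₀ = ε-closure({0}) = {0,1,2,3,4,6,7,8}
'd' @ 1: {1,3,4,5}  (accept∈set)
'a' @ 2: {}  — dead — no transitions
rest 'dbcccbbb' ignored (set empty)
after full input: {}  (accept=1 not in)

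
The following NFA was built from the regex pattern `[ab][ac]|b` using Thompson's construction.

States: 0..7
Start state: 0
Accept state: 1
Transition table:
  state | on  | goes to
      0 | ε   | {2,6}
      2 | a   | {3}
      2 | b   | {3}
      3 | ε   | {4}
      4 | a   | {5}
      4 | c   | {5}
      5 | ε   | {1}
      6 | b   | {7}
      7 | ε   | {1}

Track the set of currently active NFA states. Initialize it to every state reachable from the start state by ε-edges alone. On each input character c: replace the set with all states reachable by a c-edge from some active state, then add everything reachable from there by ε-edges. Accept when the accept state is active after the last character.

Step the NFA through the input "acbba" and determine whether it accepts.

initial (ε-close {0}): {0,2,6}
'a' @ 1: {3,4}
'c' @ 2: {1,5}  ✓accept
'b' @ 3: {}  — no active states
rest 'ba' ignored (set empty)
final: {}; accept 1 not in set

Answer: REJECT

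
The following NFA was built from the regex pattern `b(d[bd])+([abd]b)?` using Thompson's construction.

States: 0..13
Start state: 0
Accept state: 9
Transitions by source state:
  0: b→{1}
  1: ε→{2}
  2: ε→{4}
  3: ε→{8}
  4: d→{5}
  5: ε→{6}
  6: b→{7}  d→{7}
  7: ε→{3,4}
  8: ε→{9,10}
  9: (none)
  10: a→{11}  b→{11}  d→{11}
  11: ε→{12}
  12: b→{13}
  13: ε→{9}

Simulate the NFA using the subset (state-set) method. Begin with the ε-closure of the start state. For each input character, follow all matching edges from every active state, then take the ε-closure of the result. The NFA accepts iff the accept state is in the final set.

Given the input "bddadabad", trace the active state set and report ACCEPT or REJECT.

initial (ε-close {0}): {0}
'b' @ 1: {1,2,4}
'd' @ 2: {5,6}
'd' @ 3: {3,4,7,8,9,10}  ✓accept
'a' @ 4: {11,12}
'd' @ 5: {}  — state set empty
rest 'abad' ignored (set empty)
after full input: {}  (accept=9 not in)

Answer: REJECT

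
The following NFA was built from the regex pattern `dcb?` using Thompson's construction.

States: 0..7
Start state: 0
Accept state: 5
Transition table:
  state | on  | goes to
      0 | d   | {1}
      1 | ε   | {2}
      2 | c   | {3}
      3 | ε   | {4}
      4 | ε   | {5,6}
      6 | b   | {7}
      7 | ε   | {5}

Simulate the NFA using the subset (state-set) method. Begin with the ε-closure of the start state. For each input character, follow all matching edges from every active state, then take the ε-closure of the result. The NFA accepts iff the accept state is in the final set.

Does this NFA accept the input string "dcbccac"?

Answer: REJECT

Derivation:
initial (ε-close {0}): {0}
'd' @ 1: {1,2}
'c' @ 2: {3,4,5,6}  (accept∈set)
'b' @ 3: {5,7}  (accept∈set)
'c' @ 4: {}  — state set empty
rest 'cac' ignored (set empty)
after full input: {}  (accept=5 not in)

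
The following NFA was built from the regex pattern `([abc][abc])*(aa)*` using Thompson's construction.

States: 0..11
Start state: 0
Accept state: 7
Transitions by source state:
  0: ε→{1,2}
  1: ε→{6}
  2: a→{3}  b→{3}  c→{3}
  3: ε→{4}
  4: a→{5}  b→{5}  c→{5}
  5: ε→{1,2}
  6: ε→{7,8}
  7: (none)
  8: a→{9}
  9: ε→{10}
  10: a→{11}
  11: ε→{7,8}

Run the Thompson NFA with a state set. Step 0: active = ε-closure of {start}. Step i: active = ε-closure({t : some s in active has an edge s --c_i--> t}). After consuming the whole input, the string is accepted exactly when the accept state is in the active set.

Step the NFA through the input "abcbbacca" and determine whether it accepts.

Answer: REJECT

Trace:
initial (ε-close {0}): {0,1,2,6,7,8}
'a' @ 1: {3,4,9,10}
'b' @ 2: {1,2,5,6,7,8}  ✓accept
'c' @ 3: {3,4}
'b' @ 4: {1,2,5,6,7,8}  ✓accept
'b' @ 5: {3,4}
'a' @ 6: {1,2,5,6,7,8}  ✓accept
'c' @ 7: {3,4}
'c' @ 8: {1,2,5,6,7,8}  ✓accept
'a' @ 9: {3,4,9,10}
after full input: {3,4,9,10}  (accept=7 not in)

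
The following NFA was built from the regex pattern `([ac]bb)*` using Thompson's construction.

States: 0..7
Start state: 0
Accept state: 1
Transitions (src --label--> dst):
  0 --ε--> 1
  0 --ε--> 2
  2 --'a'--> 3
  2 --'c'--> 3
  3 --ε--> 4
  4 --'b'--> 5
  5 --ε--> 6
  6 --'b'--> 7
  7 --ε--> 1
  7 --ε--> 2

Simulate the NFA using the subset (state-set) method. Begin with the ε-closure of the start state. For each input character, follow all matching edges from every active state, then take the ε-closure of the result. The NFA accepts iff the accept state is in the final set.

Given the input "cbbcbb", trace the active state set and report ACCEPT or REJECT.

Answer: ACCEPT

Derivation:
S₀ = ε-closure({0}) = {0,1,2}
'c' @ 1: {3,4}
'b' @ 2: {5,6}
'b' @ 3: {1,2,7}  (accept∈set)
'c' @ 4: {3,4}
'b' @ 5: {5,6}
'b' @ 6: {1,2,7}  (accept∈set)
end set {1,2,7} — state 1 in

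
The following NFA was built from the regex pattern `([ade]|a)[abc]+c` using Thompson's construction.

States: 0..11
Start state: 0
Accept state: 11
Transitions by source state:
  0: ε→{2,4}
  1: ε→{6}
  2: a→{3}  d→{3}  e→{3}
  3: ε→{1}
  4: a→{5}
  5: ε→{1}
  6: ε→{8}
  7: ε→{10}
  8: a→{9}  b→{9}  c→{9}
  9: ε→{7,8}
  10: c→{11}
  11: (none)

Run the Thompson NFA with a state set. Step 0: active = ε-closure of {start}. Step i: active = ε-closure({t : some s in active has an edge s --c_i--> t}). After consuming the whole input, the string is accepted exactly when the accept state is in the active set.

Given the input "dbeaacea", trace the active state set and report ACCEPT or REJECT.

Answer: REJECT

Derivation:
S₀ = ε-closure({0}) = {0,2,4}
'd' @ 1: {1,3,6,8}
'b' @ 2: {7,8,9,10}
'e' @ 3: {}  — no active states
rest 'aacea' ignored (set empty)
final: {}; accept 11 not in set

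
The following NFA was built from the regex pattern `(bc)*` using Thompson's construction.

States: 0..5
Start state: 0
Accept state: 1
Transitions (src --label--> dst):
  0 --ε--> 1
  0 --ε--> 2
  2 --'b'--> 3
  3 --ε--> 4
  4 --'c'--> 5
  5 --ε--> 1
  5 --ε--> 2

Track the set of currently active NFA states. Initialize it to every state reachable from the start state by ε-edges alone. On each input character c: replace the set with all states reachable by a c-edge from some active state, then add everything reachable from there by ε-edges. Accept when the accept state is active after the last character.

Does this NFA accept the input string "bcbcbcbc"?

initial (ε-close {0}): {0,1,2}
'b' @ 1: {3,4}
'c' @ 2: {1,2,5}  [accepting]
'b' @ 3: {3,4}
'c' @ 4: {1,2,5}  [accepting]
'b' @ 5: {3,4}
'c' @ 6: {1,2,5}  [accepting]
'b' @ 7: {3,4}
'c' @ 8: {1,2,5}  [accepting]
final: {1,2,5}; accept 1 in set

Answer: ACCEPT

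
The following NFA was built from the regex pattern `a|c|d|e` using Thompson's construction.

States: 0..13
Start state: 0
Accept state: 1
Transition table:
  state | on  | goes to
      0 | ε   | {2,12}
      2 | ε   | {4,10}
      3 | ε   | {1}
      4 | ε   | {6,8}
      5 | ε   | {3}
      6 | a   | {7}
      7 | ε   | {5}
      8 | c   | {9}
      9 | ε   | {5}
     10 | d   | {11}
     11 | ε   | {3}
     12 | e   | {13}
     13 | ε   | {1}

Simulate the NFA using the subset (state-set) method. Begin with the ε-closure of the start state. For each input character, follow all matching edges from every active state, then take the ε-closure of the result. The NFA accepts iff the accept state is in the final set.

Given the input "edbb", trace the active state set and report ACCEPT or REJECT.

Answer: REJECT

Derivation:
initial (ε-close {0}): {0,2,4,6,8,10,12}
'e' @ 1: {1,13}  (accept∈set)
'd' @ 2: {}  — dead — no transitions
rest 'bb' ignored (set empty)
after full input: {}  (accept=1 not in)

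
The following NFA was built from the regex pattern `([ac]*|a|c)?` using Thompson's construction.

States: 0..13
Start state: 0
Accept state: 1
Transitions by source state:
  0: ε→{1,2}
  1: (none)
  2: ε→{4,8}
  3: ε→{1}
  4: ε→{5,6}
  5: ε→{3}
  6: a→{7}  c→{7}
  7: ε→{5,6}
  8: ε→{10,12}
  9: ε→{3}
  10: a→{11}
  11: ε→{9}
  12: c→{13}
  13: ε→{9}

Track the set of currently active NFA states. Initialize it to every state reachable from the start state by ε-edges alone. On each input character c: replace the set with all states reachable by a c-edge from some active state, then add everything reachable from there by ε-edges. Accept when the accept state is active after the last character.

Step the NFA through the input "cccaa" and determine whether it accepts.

Answer: ACCEPT

Steps:
S₀ = ε-closure({0}) = {0,1,2,3,4,5,6,8,10,12}
'c' @ 1: {1,3,5,6,7,9,13}  (accept∈set)
'c' @ 2: {1,3,5,6,7}  (accept∈set)
'c' @ 3: {1,3,5,6,7}  (accept∈set)
'a' @ 4: {1,3,5,6,7}  (accept∈set)
'a' @ 5: {1,3,5,6,7}  (accept∈set)
after full input: {1,3,5,6,7}  (accept=1 in)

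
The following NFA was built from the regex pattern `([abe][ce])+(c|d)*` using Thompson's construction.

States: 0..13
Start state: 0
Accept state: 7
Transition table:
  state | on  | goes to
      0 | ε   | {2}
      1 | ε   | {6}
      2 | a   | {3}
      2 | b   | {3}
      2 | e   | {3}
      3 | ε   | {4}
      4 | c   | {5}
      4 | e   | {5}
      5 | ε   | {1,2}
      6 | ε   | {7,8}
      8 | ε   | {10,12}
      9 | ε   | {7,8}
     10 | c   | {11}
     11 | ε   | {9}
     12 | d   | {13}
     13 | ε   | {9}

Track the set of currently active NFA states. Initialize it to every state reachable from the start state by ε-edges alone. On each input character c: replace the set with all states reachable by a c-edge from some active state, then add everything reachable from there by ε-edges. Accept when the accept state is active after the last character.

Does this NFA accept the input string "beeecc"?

Answer: ACCEPT

Steps:
initial (ε-close {0}): {0,2}
'b' @ 1: {3,4}
'e' @ 2: {1,2,5,6,7,8,10,12}  [accepting]
'e' @ 3: {3,4}
'e' @ 4: {1,2,5,6,7,8,10,12}  [accepting]
'c' @ 5: {7,8,9,10,11,12}  [accepting]
'c' @ 6: {7,8,9,10,11,12}  [accepting]
end set {7,8,9,10,11,12} — state 7 in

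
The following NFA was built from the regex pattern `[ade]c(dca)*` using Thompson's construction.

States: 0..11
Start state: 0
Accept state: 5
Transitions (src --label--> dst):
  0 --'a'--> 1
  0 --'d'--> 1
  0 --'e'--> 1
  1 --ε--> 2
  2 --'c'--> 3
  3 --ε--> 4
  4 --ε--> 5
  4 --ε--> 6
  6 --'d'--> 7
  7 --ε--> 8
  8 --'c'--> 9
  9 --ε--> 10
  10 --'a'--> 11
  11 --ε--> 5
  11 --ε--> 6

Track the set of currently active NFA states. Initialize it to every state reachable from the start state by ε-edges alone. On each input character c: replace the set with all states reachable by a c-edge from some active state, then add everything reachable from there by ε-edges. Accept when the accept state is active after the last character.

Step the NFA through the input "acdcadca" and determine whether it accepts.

Answer: ACCEPT

Steps:
start: ε-closure({0}) = {0}
'a' @ 1: {1,2}
'c' @ 2: {3,4,5,6}  [accepting]
'd' @ 3: {7,8}
'c' @ 4: {9,10}
'a' @ 5: {5,6,11}  [accepting]
'd' @ 6: {7,8}
'c' @ 7: {9,10}
'a' @ 8: {5,6,11}  [accepting]
after full input: {5,6,11}  (accept=5 in)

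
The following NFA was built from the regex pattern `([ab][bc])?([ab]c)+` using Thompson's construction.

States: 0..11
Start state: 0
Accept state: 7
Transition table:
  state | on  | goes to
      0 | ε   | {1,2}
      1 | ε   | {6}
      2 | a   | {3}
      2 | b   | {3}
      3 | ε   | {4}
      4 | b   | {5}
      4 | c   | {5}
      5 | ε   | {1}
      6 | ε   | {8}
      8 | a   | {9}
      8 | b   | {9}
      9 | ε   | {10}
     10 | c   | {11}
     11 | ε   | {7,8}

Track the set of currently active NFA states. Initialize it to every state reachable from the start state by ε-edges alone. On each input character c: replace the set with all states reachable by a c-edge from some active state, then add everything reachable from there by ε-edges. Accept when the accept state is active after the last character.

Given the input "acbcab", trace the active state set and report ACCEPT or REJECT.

S₀ = ε-closure({0}) = {0,1,2,6,8}
'a' @ 1: {3,4,9,10}
'c' @ 2: {1,5,6,7,8,11}  [accepting]
'b' @ 3: {9,10}
'c' @ 4: {7,8,11}  [accepting]
'a' @ 5: {9,10}
'b' @ 6: {}  — dead — no transitions
end set {} — state 7 not in

Answer: REJECT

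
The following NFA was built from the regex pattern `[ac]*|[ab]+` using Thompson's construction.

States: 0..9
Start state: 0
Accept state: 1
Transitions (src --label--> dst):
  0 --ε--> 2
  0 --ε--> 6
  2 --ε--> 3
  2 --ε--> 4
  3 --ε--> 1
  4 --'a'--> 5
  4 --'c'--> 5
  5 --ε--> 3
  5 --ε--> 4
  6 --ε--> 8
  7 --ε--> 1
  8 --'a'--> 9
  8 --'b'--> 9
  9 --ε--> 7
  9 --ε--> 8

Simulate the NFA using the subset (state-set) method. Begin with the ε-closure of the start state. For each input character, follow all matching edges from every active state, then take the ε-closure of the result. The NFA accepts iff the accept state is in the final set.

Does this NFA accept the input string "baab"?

S₀ = ε-closure({0}) = {0,1,2,3,4,6,8}
'b' @ 1: {1,7,8,9}  (accept∈set)
'a' @ 2: {1,7,8,9}  (accept∈set)
'a' @ 3: {1,7,8,9}  (accept∈set)
'b' @ 4: {1,7,8,9}  (accept∈set)
final: {1,7,8,9}; accept 1 in set

Answer: ACCEPT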